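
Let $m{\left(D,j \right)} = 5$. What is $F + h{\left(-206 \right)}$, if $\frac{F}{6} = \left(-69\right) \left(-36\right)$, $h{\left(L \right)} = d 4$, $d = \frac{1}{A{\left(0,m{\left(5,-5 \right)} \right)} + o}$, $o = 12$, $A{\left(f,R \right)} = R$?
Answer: $\frac{253372}{17} \approx 14904.0$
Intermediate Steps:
$d = \frac{1}{17}$ ($d = \frac{1}{5 + 12} = \frac{1}{17} \approx 0.058824$)
$h{\left(L \right)} = \frac{4}{17}$ ($h{\left(L \right)} = \frac{1}{17} \cdot 4 = \frac{4}{17}$)
$F = 14904$ ($F = 6 \left(\left(-69\right) \left(-36\right)\right) = 6 \cdot 2484 = 14904$)
$F + h{\left(-206 \right)} = 14904 + \frac{4}{17} = \frac{253372}{17}$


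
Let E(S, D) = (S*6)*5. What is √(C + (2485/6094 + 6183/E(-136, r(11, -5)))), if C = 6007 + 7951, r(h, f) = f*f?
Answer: 3*√1664366483295615/1035980 ≈ 118.14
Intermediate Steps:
r(h, f) = f²
E(S, D) = 30*S (E(S, D) = (6*S)*5 = 30*S)
C = 13958
√(C + (2485/6094 + 6183/E(-136, r(11, -5)))) = √(13958 + (2485/6094 + 6183/((30*(-136))))) = √(13958 + (2485*(1/6094) + 6183/(-4080))) = √(13958 + (2485/6094 + 6183*(-1/4080))) = √(13958 + (2485/6094 - 2061/1360)) = √(13958 - 4590067/4143920) = √(57836245293/4143920) = 3*√1664366483295615/1035980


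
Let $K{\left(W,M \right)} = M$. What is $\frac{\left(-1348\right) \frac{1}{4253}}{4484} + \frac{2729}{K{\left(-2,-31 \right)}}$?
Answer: $- \frac{13010826324}{147796003} \approx -88.032$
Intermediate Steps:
$\frac{\left(-1348\right) \frac{1}{4253}}{4484} + \frac{2729}{K{\left(-2,-31 \right)}} = \frac{\left(-1348\right) \frac{1}{4253}}{4484} + \frac{2729}{-31} = \left(-1348\right) \frac{1}{4253} \cdot \frac{1}{4484} + 2729 \left(- \frac{1}{31}\right) = \left(- \frac{1348}{4253}\right) \frac{1}{4484} - \frac{2729}{31} = - \frac{337}{4767613} - \frac{2729}{31} = - \frac{13010826324}{147796003}$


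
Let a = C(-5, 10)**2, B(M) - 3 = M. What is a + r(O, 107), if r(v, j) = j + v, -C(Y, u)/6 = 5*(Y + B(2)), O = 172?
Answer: 279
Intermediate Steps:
B(M) = 3 + M
C(Y, u) = -150 - 30*Y (C(Y, u) = -30*(Y + (3 + 2)) = -30*(Y + 5) = -30*(5 + Y) = -6*(25 + 5*Y) = -150 - 30*Y)
a = 0 (a = (-150 - 30*(-5))**2 = (-150 + 150)**2 = 0**2 = 0)
a + r(O, 107) = 0 + (107 + 172) = 0 + 279 = 279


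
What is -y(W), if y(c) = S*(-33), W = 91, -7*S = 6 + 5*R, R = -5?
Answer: 627/7 ≈ 89.571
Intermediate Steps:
S = 19/7 (S = -(6 + 5*(-5))/7 = -(6 - 25)/7 = -⅐*(-19) = 19/7 ≈ 2.7143)
y(c) = -627/7 (y(c) = (19/7)*(-33) = -627/7)
-y(W) = -1*(-627/7) = 627/7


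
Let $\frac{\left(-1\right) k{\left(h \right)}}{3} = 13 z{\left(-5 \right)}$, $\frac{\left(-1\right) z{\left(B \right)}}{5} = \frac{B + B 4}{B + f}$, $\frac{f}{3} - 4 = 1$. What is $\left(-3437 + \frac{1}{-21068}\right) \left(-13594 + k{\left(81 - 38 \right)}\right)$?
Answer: $\frac{2039303022871}{42136} \approx 4.8398 \cdot 10^{7}$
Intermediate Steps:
$f = 15$ ($f = 12 + 3 \cdot 1 = 12 + 3 = 15$)
$z{\left(B \right)} = - \frac{25 B}{15 + B}$ ($z{\left(B \right)} = - 5 \frac{B + B 4}{B + 15} = - 5 \frac{B + 4 B}{15 + B} = - 5 \frac{5 B}{15 + B} = - \frac{25 B}{15 + B}$)
$k{\left(h \right)} = - \frac{975}{2}$ ($k{\left(h \right)} = - 3 \cdot 13 \left(\left(-25\right) \left(-5\right) \frac{1}{15 - 5}\right) = - 3 \cdot 13 \left(\left(-25\right) \left(-5\right) \frac{1}{10}\right) = - 3 \cdot 13 \cdot \frac{25}{2} = \left(-3\right) \frac{325}{2} = - \frac{975}{2}$)
$\left(-3437 + \frac{1}{-21068}\right) \left(-13594 + k{\left(81 - 38 \right)}\right) = \left(-3437 + \frac{1}{-21068}\right) \left(-13594 - \frac{975}{2}\right) = \left(-3437 - \frac{1}{21068}\right) \left(- \frac{28163}{2}\right) = \left(- \frac{72410717}{21068}\right) \left(- \frac{28163}{2}\right) = \frac{2039303022871}{42136}$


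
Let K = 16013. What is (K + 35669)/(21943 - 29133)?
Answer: -25841/3595 ≈ -7.1880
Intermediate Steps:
(K + 35669)/(21943 - 29133) = (16013 + 35669)/(21943 - 29133) = 51682/(-7190) = 51682*(-1/7190) = -25841/3595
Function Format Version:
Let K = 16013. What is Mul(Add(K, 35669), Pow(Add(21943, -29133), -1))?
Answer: Rational(-25841, 3595) ≈ -7.1880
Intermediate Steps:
Mul(Add(K, 35669), Pow(Add(21943, -29133), -1)) = Mul(Add(16013, 35669), Pow(Add(21943, -29133), -1)) = Mul(51682, Pow(-7190, -1)) = Mul(51682, Rational(-1, 7190)) = Rational(-25841, 3595)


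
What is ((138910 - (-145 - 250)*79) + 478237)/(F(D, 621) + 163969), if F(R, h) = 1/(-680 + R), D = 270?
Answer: 265824320/67227289 ≈ 3.9541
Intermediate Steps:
((138910 - (-145 - 250)*79) + 478237)/(F(D, 621) + 163969) = ((138910 - (-145 - 250)*79) + 478237)/(1/(-680 + 270) + 163969) = ((138910 - (-395)*79) + 478237)/(1/(-410) + 163969) = ((138910 - 1*(-31205)) + 478237)/(-1/410 + 163969) = ((138910 + 31205) + 478237)/(67227289/410) = (170115 + 478237)*(410/67227289) = 648352*(410/67227289) = 265824320/67227289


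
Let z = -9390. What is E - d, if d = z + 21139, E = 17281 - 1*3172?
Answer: 2360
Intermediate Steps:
E = 14109 (E = 17281 - 3172 = 14109)
d = 11749 (d = -9390 + 21139 = 11749)
E - d = 14109 - 1*11749 = 14109 - 11749 = 2360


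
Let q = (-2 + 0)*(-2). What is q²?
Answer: 16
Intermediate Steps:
q = 4 (q = -2*(-2) = 4)
q² = 4² = 16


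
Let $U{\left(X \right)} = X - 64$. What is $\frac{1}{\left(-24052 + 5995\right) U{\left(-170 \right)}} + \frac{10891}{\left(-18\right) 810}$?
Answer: $- \frac{852187807}{1140841260} \approx -0.74698$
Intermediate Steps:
$U{\left(X \right)} = -64 + X$
$\frac{1}{\left(-24052 + 5995\right) U{\left(-170 \right)}} + \frac{10891}{\left(-18\right) 810} = \frac{1}{\left(-24052 + 5995\right) \left(-64 - 170\right)} + \frac{10891}{\left(-18\right) 810} = \frac{1}{\left(-18057\right) \left(-234\right)} + \frac{10891}{-14580} = \left(- \frac{1}{18057}\right) \left(- \frac{1}{234}\right) + 10891 \left(- \frac{1}{14580}\right) = \frac{1}{4225338} - \frac{10891}{14580} = - \frac{852187807}{1140841260}$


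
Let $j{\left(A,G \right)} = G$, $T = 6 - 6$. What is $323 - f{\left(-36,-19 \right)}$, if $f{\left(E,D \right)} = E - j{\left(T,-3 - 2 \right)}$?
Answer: $354$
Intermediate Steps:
$T = 0$ ($T = 6 - 6 = 0$)
$f{\left(E,D \right)} = 5 + E$ ($f{\left(E,D \right)} = E - \left(-3 - 2\right) = E - -5 = E + 5 = 5 + E$)
$323 - f{\left(-36,-19 \right)} = 323 - \left(5 - 36\right) = 323 - -31 = 323 + 31 = 354$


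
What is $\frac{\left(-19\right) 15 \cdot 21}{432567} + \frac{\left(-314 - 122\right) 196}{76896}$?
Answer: $- \frac{86633491}{76996926} \approx -1.1252$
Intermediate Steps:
$\frac{\left(-19\right) 15 \cdot 21}{432567} + \frac{\left(-314 - 122\right) 196}{76896} = \left(-285\right) 21 \cdot \frac{1}{432567} + \left(-436\right) 196 \cdot \frac{1}{76896} = \left(-5985\right) \frac{1}{432567} - \frac{5341}{4806} = - \frac{665}{48063} - \frac{5341}{4806} = - \frac{86633491}{76996926}$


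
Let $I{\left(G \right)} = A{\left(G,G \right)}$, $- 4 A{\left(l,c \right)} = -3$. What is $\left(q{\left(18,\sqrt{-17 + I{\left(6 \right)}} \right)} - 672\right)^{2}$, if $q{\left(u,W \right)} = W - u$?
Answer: $\frac{\left(1380 - i \sqrt{65}\right)^{2}}{4} \approx 4.7608 \cdot 10^{5} - 5563.0 i$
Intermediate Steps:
$A{\left(l,c \right)} = \frac{3}{4}$ ($A{\left(l,c \right)} = \left(- \frac{1}{4}\right) \left(-3\right) = \frac{3}{4}$)
$I{\left(G \right)} = \frac{3}{4}$
$\left(q{\left(18,\sqrt{-17 + I{\left(6 \right)}} \right)} - 672\right)^{2} = \left(\left(\sqrt{-17 + \frac{3}{4}} - 18\right) - 672\right)^{2} = \left(\left(\sqrt{- \frac{65}{4}} - 18\right) - 672\right)^{2} = \left(\left(\frac{i \sqrt{65}}{2} - 18\right) - 672\right)^{2} = \left(\left(-18 + \frac{i \sqrt{65}}{2}\right) - 672\right)^{2} = \left(-690 + \frac{i \sqrt{65}}{2}\right)^{2}$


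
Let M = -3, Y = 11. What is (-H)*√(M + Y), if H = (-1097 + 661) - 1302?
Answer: 3476*√2 ≈ 4915.8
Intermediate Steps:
H = -1738 (H = -436 - 1302 = -1738)
(-H)*√(M + Y) = (-1*(-1738))*√(-3 + 11) = 1738*√8 = 1738*(2*√2) = 3476*√2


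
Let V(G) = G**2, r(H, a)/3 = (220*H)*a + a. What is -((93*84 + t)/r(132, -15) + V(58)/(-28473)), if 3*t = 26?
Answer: 4618904422/37209797685 ≈ 0.12413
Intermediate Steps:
t = 26/3 (t = (1/3)*26 = 26/3 ≈ 8.6667)
r(H, a) = 3*a + 660*H*a (r(H, a) = 3*((220*H)*a + a) = 3*(220*H*a + a) = 3*(a + 220*H*a) = 3*a + 660*H*a)
-((93*84 + t)/r(132, -15) + V(58)/(-28473)) = -((93*84 + 26/3)/((3*(-15)*(1 + 220*132))) + 58**2/(-28473)) = -((7812 + 26/3)/((3*(-15)*(1 + 29040))) + 3364*(-1/28473)) = -(23462/(3*((3*(-15)*29041))) - 3364/28473) = -((23462/3)/(-1306845) - 3364/28473) = -((23462/3)*(-1/1306845) - 3364/28473) = -(-23462/3920535 - 3364/28473) = -1*(-4618904422/37209797685) = 4618904422/37209797685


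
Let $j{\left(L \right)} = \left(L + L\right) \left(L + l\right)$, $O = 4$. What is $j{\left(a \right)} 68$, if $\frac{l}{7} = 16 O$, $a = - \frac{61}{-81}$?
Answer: $\frac{301551304}{6561} \approx 45961.0$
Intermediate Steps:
$a = \frac{61}{81}$ ($a = \left(-61\right) \left(- \frac{1}{81}\right) = \frac{61}{81} \approx 0.75309$)
$l = 448$ ($l = 7 \cdot 16 \cdot 4 = 7 \cdot 64 = 448$)
$j{\left(L \right)} = 2 L \left(448 + L\right)$ ($j{\left(L \right)} = \left(L + L\right) \left(L + 448\right) = 2 L \left(448 + L\right)$)
$j{\left(a \right)} 68 = 2 \cdot \frac{61}{81} \left(448 + \frac{61}{81}\right) 68 = 2 \cdot \frac{61}{81} \cdot \frac{36349}{81} \cdot 68 = \frac{4434578}{6561} \cdot 68 = \frac{301551304}{6561}$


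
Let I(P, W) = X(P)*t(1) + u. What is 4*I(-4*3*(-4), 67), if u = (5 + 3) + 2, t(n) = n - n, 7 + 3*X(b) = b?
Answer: 40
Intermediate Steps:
X(b) = -7/3 + b/3
t(n) = 0
u = 10 (u = 8 + 2 = 10)
I(P, W) = 10 (I(P, W) = (-7/3 + P/3)*0 + 10 = 0 + 10 = 10)
4*I(-4*3*(-4), 67) = 4*10 = 40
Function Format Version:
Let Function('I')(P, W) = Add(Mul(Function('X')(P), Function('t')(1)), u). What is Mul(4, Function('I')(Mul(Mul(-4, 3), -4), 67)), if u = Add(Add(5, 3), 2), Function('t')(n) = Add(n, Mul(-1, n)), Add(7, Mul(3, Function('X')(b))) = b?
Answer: 40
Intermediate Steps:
Function('X')(b) = Add(Rational(-7, 3), Mul(Rational(1, 3), b))
Function('t')(n) = 0
u = 10 (u = Add(8, 2) = 10)
Function('I')(P, W) = 10 (Function('I')(P, W) = Add(Mul(Add(Rational(-7, 3), Mul(Rational(1, 3), P)), 0), 10) = Add(0, 10) = 10)
Mul(4, Function('I')(Mul(Mul(-4, 3), -4), 67)) = Mul(4, 10) = 40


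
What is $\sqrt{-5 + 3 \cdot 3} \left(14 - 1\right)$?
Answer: $26$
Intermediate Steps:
$\sqrt{-5 + 3 \cdot 3} \left(14 - 1\right) = \sqrt{-5 + 9} \cdot 13 = \sqrt{4} \cdot 13 = 2 \cdot 13 = 26$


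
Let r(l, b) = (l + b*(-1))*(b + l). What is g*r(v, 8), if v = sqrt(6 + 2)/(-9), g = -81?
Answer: 5176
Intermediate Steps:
v = -2*sqrt(2)/9 (v = sqrt(8)*(-1/9) = (2*sqrt(2))*(-1/9) = -2*sqrt(2)/9 ≈ -0.31427)
r(l, b) = (b + l)*(l - b) (r(l, b) = (l - b)*(b + l) = (b + l)*(l - b))
g*r(v, 8) = -81*((-2*sqrt(2)/9)**2 - 1*8**2) = -81*(8/81 - 1*64) = -81*(8/81 - 64) = -81*(-5176/81) = 5176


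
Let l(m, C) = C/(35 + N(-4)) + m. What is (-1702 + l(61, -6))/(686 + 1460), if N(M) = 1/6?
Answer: -346287/452806 ≈ -0.76476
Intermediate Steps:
N(M) = ⅙
l(m, C) = m + 6*C/211 (l(m, C) = C/(35 + ⅙) + m = C/(211/6) + m = 6*C/211 + m = m + 6*C/211)
(-1702 + l(61, -6))/(686 + 1460) = (-1702 + (61 + (6/211)*(-6)))/(686 + 1460) = (-1702 + (61 - 36/211))/2146 = (-1702 + 12835/211)*(1/2146) = -346287/211*1/2146 = -346287/452806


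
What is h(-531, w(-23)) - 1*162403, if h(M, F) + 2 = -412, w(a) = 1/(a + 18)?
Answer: -162817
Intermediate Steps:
w(a) = 1/(18 + a)
h(M, F) = -414 (h(M, F) = -2 - 412 = -414)
h(-531, w(-23)) - 1*162403 = -414 - 1*162403 = -414 - 162403 = -162817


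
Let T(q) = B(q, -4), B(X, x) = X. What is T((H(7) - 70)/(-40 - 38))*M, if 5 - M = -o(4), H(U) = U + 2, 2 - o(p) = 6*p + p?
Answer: -427/26 ≈ -16.423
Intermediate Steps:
o(p) = 2 - 7*p (o(p) = 2 - (6*p + p) = 2 - 7*p)
H(U) = 2 + U
M = -21 (M = 5 - (-1)*(2 - 7*4) = 5 - (-1)*(2 - 28) = 5 - (-1)*(-26) = 5 - 1*26 = 5 - 26 = -21)
T(q) = q
T((H(7) - 70)/(-40 - 38))*M = (((2 + 7) - 70)/(-40 - 38))*(-21) = ((9 - 70)/(-78))*(-21) = -61*(-1/78)*(-21) = (61/78)*(-21) = -427/26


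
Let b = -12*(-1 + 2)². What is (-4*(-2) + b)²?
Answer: 16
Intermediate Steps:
b = -12 (b = -12*1² = -12*1 = -12)
(-4*(-2) + b)² = (-4*(-2) - 12)² = (8 - 12)² = (-4)² = 16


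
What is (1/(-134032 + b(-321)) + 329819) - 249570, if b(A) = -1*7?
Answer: 10756495710/134039 ≈ 80249.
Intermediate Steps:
b(A) = -7
(1/(-134032 + b(-321)) + 329819) - 249570 = (1/(-134032 - 7) + 329819) - 249570 = (1/(-134039) + 329819) - 249570 = (-1/134039 + 329819) - 249570 = 44208608940/134039 - 249570 = 10756495710/134039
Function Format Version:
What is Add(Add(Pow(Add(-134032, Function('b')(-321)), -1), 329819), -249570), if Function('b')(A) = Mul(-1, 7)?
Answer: Rational(10756495710, 134039) ≈ 80249.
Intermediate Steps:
Function('b')(A) = -7
Add(Add(Pow(Add(-134032, Function('b')(-321)), -1), 329819), -249570) = Add(Add(Pow(Add(-134032, -7), -1), 329819), -249570) = Add(Add(Pow(-134039, -1), 329819), -249570) = Add(Add(Rational(-1, 134039), 329819), -249570) = Add(Rational(44208608940, 134039), -249570) = Rational(10756495710, 134039)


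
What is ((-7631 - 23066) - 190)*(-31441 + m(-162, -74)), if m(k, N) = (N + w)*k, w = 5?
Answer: 625863281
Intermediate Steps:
m(k, N) = k*(5 + N) (m(k, N) = (N + 5)*k = (5 + N)*k = k*(5 + N))
((-7631 - 23066) - 190)*(-31441 + m(-162, -74)) = ((-7631 - 23066) - 190)*(-31441 - 162*(5 - 74)) = (-30697 - 190)*(-31441 - 162*(-69)) = -30887*(-31441 + 11178) = -30887*(-20263) = 625863281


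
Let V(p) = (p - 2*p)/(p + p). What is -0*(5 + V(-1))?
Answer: 0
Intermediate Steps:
V(p) = -½ (V(p) = (-p)/((2*p)) = (-p)*(1/(2*p)) = -½)
-0*(5 + V(-1)) = -0*(5 - ½) = -0*9/2 = -12*0 = 0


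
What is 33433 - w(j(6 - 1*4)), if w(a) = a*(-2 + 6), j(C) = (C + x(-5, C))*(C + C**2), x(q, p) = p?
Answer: 33337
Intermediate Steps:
j(C) = 2*C*(C + C**2) (j(C) = (C + C)*(C + C**2) = (2*C)*(C + C**2) = 2*C*(C + C**2))
w(a) = 4*a (w(a) = a*4 = 4*a)
33433 - w(j(6 - 1*4)) = 33433 - 4*2*(6 - 1*4)**2*(1 + (6 - 1*4)) = 33433 - 4*2*(6 - 4)**2*(1 + (6 - 4)) = 33433 - 4*2*2**2*(1 + 2) = 33433 - 4*2*4*3 = 33433 - 4*24 = 33433 - 1*96 = 33433 - 96 = 33337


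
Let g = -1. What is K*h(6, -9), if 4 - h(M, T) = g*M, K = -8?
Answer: -80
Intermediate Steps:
h(M, T) = 4 + M (h(M, T) = 4 - (-1)*M = 4 + M)
K*h(6, -9) = -8*(4 + 6) = -8*10 = -80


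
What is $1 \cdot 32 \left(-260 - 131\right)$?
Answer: $-12512$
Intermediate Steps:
$1 \cdot 32 \left(-260 - 131\right) = 32 \left(-391\right) = -12512$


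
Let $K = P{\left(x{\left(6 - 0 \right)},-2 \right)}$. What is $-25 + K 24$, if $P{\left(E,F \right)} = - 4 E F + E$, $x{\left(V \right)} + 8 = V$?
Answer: $-457$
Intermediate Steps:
$x{\left(V \right)} = -8 + V$
$P{\left(E,F \right)} = E - 4 E F$ ($P{\left(E,F \right)} = - 4 E F + E = E - 4 E F$)
$K = -18$ ($K = \left(-8 + \left(6 - 0\right)\right) \left(1 - -8\right) = \left(-8 + \left(6 + 0\right)\right) \left(1 + 8\right) = \left(-8 + 6\right) 9 = \left(-2\right) 9 = -18$)
$-25 + K 24 = -25 - 432 = -457$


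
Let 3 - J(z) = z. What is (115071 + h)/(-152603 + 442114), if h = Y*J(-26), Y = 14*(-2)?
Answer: 114259/289511 ≈ 0.39466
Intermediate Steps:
Y = -28
J(z) = 3 - z
h = -812 (h = -28*(3 - 1*(-26)) = -28*(3 + 26) = -28*29 = -812)
(115071 + h)/(-152603 + 442114) = (115071 - 812)/(-152603 + 442114) = 114259/289511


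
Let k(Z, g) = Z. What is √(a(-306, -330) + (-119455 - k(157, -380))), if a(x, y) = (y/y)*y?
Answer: I*√119942 ≈ 346.33*I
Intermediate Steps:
a(x, y) = y (a(x, y) = 1*y = y)
√(a(-306, -330) + (-119455 - k(157, -380))) = √(-330 + (-119455 - 1*157)) = √(-330 + (-119455 - 157)) = √(-330 - 119612) = √(-119942) = I*√119942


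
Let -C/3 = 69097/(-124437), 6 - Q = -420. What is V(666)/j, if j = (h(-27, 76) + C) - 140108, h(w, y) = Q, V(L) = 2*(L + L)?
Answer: -110500056/5793800581 ≈ -0.019072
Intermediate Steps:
Q = 426 (Q = 6 - 1*(-420) = 6 + 420 = 426)
V(L) = 4*L (V(L) = 2*(2*L) = 4*L)
h(w, y) = 426
C = 69097/41479 (C = -207291/(-124437) = -207291*(-1)/124437 = -3*(-69097/124437) = 69097/41479 ≈ 1.6658)
j = -5793800581/41479 (j = (426 + 69097/41479) - 140108 = 17739151/41479 - 140108 = -5793800581/41479 ≈ -1.3968e+5)
V(666)/j = (4*666)/(-5793800581/41479) = 2664*(-41479/5793800581) = -110500056/5793800581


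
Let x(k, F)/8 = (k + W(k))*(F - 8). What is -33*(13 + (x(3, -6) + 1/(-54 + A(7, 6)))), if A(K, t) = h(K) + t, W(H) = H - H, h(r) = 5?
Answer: 458370/43 ≈ 10660.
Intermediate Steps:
W(H) = 0
x(k, F) = 8*k*(-8 + F) (x(k, F) = 8*((k + 0)*(F - 8)) = 8*(k*(-8 + F)) = 8*k*(-8 + F))
A(K, t) = 5 + t
-33*(13 + (x(3, -6) + 1/(-54 + A(7, 6)))) = -33*(13 + (8*3*(-8 - 6) + 1/(-54 + (5 + 6)))) = -33*(13 + (8*3*(-14) + 1/(-54 + 11))) = -33*(13 + (-336 + 1/(-43))) = -33*(13 + (-336 - 1/43)) = -33*(13 - 14449/43) = -33*(-13890/43) = 458370/43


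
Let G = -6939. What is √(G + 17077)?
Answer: √10138 ≈ 100.69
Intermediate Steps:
√(G + 17077) = √(-6939 + 17077) = √10138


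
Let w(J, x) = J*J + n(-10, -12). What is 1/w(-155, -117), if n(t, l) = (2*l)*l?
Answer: 1/24313 ≈ 4.1130e-5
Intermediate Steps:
n(t, l) = 2*l²
w(J, x) = 288 + J² (w(J, x) = J*J + 2*(-12)² = J² + 2*144 = J² + 288 = 288 + J²)
1/w(-155, -117) = 1/(288 + (-155)²) = 1/(288 + 24025) = 1/24313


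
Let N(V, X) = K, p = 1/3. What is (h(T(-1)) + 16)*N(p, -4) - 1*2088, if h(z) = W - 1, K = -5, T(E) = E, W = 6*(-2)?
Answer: -2103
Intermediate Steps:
W = -12
p = ⅓ ≈ 0.33333
N(V, X) = -5
h(z) = -13 (h(z) = -12 - 1 = -13)
(h(T(-1)) + 16)*N(p, -4) - 1*2088 = (-13 + 16)*(-5) - 1*2088 = 3*(-5) - 2088 = -15 - 2088 = -2103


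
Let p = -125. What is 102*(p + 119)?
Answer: -612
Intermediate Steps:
102*(p + 119) = 102*(-125 + 119) = 102*(-6) = -612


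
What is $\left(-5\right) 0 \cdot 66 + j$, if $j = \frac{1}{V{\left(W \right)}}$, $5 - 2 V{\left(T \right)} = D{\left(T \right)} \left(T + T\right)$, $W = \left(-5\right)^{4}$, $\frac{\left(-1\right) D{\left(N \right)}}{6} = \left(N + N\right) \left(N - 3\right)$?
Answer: $\frac{2}{5831250005} \approx 3.4298 \cdot 10^{-10}$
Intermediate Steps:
$D{\left(N \right)} = - 12 N \left(-3 + N\right)$ ($D{\left(N \right)} = - 6 \left(N + N\right) \left(N - 3\right) = - 6 \cdot 2 N \left(-3 + N\right) = - 12 N \left(-3 + N\right)$)
$W = 625$
$V{\left(T \right)} = \frac{5}{2} - 12 T^{2} \left(3 - T\right)$ ($V{\left(T \right)} = \frac{5}{2} - \frac{12 T \left(3 - T\right) \left(T + T\right)}{2} = \frac{5}{2} - \frac{12 T \left(3 - T\right) 2 T}{2} = \frac{5}{2} - \frac{24 T^{2} \left(3 - T\right)}{2} = \frac{5}{2} - 12 T^{2} \left(3 - T\right)$)
$j = \frac{2}{5831250005}$ ($j = \frac{1}{\frac{5}{2} + 12 \cdot 625^{2} \left(-3 + 625\right)} = \frac{1}{\frac{5}{2} + 12 \cdot 390625 \cdot 622} = \frac{1}{\frac{5}{2} + 2915625000} = \frac{1}{\frac{5831250005}{2}} = \frac{2}{5831250005} \approx 3.4298 \cdot 10^{-10}$)
$\left(-5\right) 0 \cdot 66 + j = \left(-5\right) 0 \cdot 66 + \frac{2}{5831250005} = 0 \cdot 66 + \frac{2}{5831250005} = 0 + \frac{2}{5831250005} = \frac{2}{5831250005}$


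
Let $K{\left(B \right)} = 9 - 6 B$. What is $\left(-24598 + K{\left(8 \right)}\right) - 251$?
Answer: $-24888$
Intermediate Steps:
$\left(-24598 + K{\left(8 \right)}\right) - 251 = \left(-24598 + \left(9 - 48\right)\right) - 251 = \left(-24598 - 39\right) - 251 = -24637 - 251 = -24888$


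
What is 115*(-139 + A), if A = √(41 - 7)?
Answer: -15985 + 115*√34 ≈ -15314.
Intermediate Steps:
A = √34 ≈ 5.8309
115*(-139 + A) = 115*(-139 + √34) = -15985 + 115*√34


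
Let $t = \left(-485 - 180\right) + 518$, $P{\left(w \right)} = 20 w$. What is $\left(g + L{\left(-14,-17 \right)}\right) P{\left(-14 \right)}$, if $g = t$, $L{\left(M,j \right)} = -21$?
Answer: $47040$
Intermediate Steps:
$t = -147$ ($t = -665 + 518 = -147$)
$g = -147$
$\left(g + L{\left(-14,-17 \right)}\right) P{\left(-14 \right)} = \left(-147 - 21\right) 20 \left(-14\right) = \left(-168\right) \left(-280\right) = 47040$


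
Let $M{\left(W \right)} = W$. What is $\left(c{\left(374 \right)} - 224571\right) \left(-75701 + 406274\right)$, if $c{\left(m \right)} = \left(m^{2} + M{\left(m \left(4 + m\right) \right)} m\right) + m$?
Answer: $17450554296411$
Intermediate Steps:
$c{\left(m \right)} = m + m^{2} + m^{2} \left(4 + m\right)$ ($c{\left(m \right)} = \left(m^{2} + m \left(4 + m\right) m\right) + m = \left(m^{2} + m^{2} \left(4 + m\right)\right) + m = m + m^{2} + m^{2} \left(4 + m\right)$)
$\left(c{\left(374 \right)} - 224571\right) \left(-75701 + 406274\right) = \left(374 \left(1 + 374 + 374 \left(4 + 374\right)\right) - 224571\right) \left(-75701 + 406274\right) = \left(374 \left(1 + 374 + 374 \cdot 378\right) - 224571\right) 330573 = \left(374 \left(1 + 374 + 141372\right) - 224571\right) 330573 = \left(374 \cdot 141747 - 224571\right) 330573 = \left(53013378 - 224571\right) 330573 = 52788807 \cdot 330573 = 17450554296411$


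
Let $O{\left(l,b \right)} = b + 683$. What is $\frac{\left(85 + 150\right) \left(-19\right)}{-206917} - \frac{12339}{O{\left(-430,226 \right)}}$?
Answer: $- \frac{283232242}{20898617} \approx -13.553$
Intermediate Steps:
$O{\left(l,b \right)} = 683 + b$
$\frac{\left(85 + 150\right) \left(-19\right)}{-206917} - \frac{12339}{O{\left(-430,226 \right)}} = \frac{\left(85 + 150\right) \left(-19\right)}{-206917} - \frac{12339}{683 + 226} = 235 \left(-19\right) \left(- \frac{1}{206917}\right) - \frac{12339}{909} = \left(-4465\right) \left(- \frac{1}{206917}\right) - \frac{1371}{101} = \frac{4465}{206917} - \frac{1371}{101} = - \frac{283232242}{20898617}$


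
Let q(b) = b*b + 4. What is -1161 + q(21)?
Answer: -716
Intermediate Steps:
q(b) = 4 + b² (q(b) = b² + 4 = 4 + b²)
-1161 + q(21) = -1161 + (4 + 21²) = -1161 + (4 + 441) = -1161 + 445 = -716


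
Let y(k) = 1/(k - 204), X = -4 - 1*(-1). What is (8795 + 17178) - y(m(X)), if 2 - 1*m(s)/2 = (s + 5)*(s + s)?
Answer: 4571249/176 ≈ 25973.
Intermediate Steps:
X = -3 (X = -4 + 1 = -3)
m(s) = 4 - 4*s*(5 + s) (m(s) = 4 - 2*(s + 5)*(s + s) = 4 - 2*(5 + s)*2*s = 4 - 4*s*(5 + s))
y(k) = 1/(-204 + k)
(8795 + 17178) - y(m(X)) = (8795 + 17178) - 1/(-204 + (4 - 20*(-3) - 4*(-3)²)) = 25973 - 1/(-204 + (4 + 60 - 4*9)) = 25973 - 1/(-204 + (4 + 60 - 36)) = 25973 - 1/(-204 + 28) = 25973 - 1/(-176) = 25973 - 1*(-1/176) = 25973 + 1/176 = 4571249/176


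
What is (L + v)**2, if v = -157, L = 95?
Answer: 3844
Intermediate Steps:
(L + v)**2 = (95 - 157)**2 = (-62)**2 = 3844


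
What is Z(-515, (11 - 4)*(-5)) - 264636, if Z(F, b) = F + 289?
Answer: -264862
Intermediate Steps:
Z(F, b) = 289 + F
Z(-515, (11 - 4)*(-5)) - 264636 = (289 - 515) - 264636 = -226 - 264636 = -264862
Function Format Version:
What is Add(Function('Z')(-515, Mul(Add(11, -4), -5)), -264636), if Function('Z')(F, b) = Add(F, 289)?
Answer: -264862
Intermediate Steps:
Function('Z')(F, b) = Add(289, F)
Add(Function('Z')(-515, Mul(Add(11, -4), -5)), -264636) = Add(Add(289, -515), -264636) = Add(-226, -264636) = -264862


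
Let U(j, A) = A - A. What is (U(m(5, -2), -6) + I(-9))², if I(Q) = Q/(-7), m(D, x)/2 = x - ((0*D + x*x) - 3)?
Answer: 81/49 ≈ 1.6531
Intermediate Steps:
m(D, x) = 6 - 2*x² + 2*x (m(D, x) = 2*(x - ((0*D + x*x) - 3)) = 2*(x - ((0 + x²) - 3)) = 2*(x - (x² - 3)) = 2*(x - (-3 + x²)) = 2*(x + (3 - x²)) = 2*(3 + x - x²) = 6 - 2*x² + 2*x)
I(Q) = -Q/7 (I(Q) = Q*(-⅐) = -Q/7)
U(j, A) = 0
(U(m(5, -2), -6) + I(-9))² = (0 - ⅐*(-9))² = (0 + 9/7)² = (9/7)² = 81/49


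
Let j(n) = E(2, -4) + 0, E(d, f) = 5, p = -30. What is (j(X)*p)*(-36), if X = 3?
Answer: 5400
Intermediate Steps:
j(n) = 5 (j(n) = 5 + 0 = 5)
(j(X)*p)*(-36) = (5*(-30))*(-36) = -150*(-36) = 5400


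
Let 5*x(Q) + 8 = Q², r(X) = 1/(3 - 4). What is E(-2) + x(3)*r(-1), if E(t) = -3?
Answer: -16/5 ≈ -3.2000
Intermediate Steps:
r(X) = -1 (r(X) = 1/(-1) = -1)
x(Q) = -8/5 + Q²/5
E(-2) + x(3)*r(-1) = -3 + (-8/5 + (⅕)*3²)*(-1) = -3 + (-8/5 + (⅕)*9)*(-1) = -3 + (-8/5 + 9/5)*(-1) = -3 + (⅕)*(-1) = -3 - ⅕ = -16/5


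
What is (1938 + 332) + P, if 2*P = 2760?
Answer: 3650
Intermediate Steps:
P = 1380 (P = (½)*2760 = 1380)
(1938 + 332) + P = (1938 + 332) + 1380 = 2270 + 1380 = 3650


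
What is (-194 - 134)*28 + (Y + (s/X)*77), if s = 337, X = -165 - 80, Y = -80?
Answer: -327947/35 ≈ -9369.9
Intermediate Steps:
X = -245
(-194 - 134)*28 + (Y + (s/X)*77) = (-194 - 134)*28 + (-80 + (337/(-245))*77) = -328*28 + (-80 + (337*(-1/245))*77) = -9184 + (-80 - 337/245*77) = -9184 + (-80 - 3707/35) = -9184 - 6507/35 = -327947/35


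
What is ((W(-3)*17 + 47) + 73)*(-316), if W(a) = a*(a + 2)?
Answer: -54036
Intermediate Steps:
W(a) = a*(2 + a)
((W(-3)*17 + 47) + 73)*(-316) = ((-3*(2 - 3)*17 + 47) + 73)*(-316) = ((-3*(-1)*17 + 47) + 73)*(-316) = ((3*17 + 47) + 73)*(-316) = ((51 + 47) + 73)*(-316) = (98 + 73)*(-316) = 171*(-316) = -54036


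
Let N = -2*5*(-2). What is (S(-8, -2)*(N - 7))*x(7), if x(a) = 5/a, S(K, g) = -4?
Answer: -260/7 ≈ -37.143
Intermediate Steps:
N = 20 (N = -10*(-2) = 20)
(S(-8, -2)*(N - 7))*x(7) = (-4*(20 - 7))*(5/7) = (-4*13)*(5*(1/7)) = -52*5/7 = -260/7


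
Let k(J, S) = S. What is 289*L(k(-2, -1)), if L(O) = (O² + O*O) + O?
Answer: 289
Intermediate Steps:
L(O) = O + 2*O² (L(O) = (O² + O²) + O = 2*O² + O = O + 2*O²)
289*L(k(-2, -1)) = 289*(-(1 + 2*(-1))) = 289*(-(1 - 2)) = 289*(-1*(-1)) = 289*1 = 289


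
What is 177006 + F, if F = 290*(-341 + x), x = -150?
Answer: 34616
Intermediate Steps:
F = -142390 (F = 290*(-341 - 150) = 290*(-491) = -142390)
177006 + F = 177006 - 142390 = 34616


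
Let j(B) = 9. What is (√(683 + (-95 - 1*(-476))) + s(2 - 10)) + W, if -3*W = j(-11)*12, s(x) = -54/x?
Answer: -117/4 + 2*√266 ≈ 3.3690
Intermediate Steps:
W = -36 (W = -3*12 = -⅓*108 = -36)
(√(683 + (-95 - 1*(-476))) + s(2 - 10)) + W = (√(683 + (-95 - 1*(-476))) - 54/(2 - 10)) - 36 = (√(683 + (-95 + 476)) - 54/(-8)) - 36 = (√(683 + 381) - 54*(-⅛)) - 36 = (√1064 + 27/4) - 36 = (2*√266 + 27/4) - 36 = (27/4 + 2*√266) - 36 = -117/4 + 2*√266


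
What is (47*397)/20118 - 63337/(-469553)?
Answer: 1433657599/1349495322 ≈ 1.0624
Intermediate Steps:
(47*397)/20118 - 63337/(-469553) = 18659*(1/20118) - 63337*(-1/469553) = 18659/20118 + 63337/469553 = 1433657599/1349495322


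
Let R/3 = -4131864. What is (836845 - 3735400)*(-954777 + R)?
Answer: 38696778816795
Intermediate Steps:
R = -12395592 (R = 3*(-4131864) = -12395592)
(836845 - 3735400)*(-954777 + R) = (836845 - 3735400)*(-954777 - 12395592) = -2898555*(-13350369) = 38696778816795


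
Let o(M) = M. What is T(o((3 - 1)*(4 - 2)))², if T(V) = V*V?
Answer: 256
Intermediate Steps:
T(V) = V²
T(o((3 - 1)*(4 - 2)))² = (((3 - 1)*(4 - 2))²)² = ((2*2)²)² = (4²)² = 16² = 256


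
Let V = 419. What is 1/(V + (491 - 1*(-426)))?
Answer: 1/1336 ≈ 0.00074850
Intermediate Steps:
1/(V + (491 - 1*(-426))) = 1/(419 + (491 - 1*(-426))) = 1/(419 + (491 + 426)) = 1/(419 + 917) = 1/1336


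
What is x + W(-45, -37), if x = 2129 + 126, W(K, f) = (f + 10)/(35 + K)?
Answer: 22577/10 ≈ 2257.7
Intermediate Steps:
W(K, f) = (10 + f)/(35 + K)
x = 2255
x + W(-45, -37) = 2255 + (10 - 37)/(35 - 45) = 2255 - 27/(-10) = 2255 - ⅒*(-27) = 2255 + 27/10 = 22577/10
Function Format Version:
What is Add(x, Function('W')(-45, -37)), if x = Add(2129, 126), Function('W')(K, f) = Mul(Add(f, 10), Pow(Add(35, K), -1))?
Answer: Rational(22577, 10) ≈ 2257.7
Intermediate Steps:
Function('W')(K, f) = Mul(Pow(Add(35, K), -1), Add(10, f)) (Function('W')(K, f) = Mul(Add(10, f), Pow(Add(35, K), -1)) = Mul(Pow(Add(35, K), -1), Add(10, f)))
x = 2255
Add(x, Function('W')(-45, -37)) = Add(2255, Mul(Pow(Add(35, -45), -1), Add(10, -37))) = Add(2255, Mul(Pow(-10, -1), -27)) = Add(2255, Mul(Rational(-1, 10), -27)) = Add(2255, Rational(27, 10)) = Rational(22577, 10)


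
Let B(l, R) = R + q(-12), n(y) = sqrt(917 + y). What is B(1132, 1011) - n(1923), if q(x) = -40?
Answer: 971 - 2*sqrt(710) ≈ 917.71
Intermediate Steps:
B(l, R) = -40 + R (B(l, R) = R - 40 = -40 + R)
B(1132, 1011) - n(1923) = (-40 + 1011) - sqrt(917 + 1923) = 971 - sqrt(2840) = 971 - 2*sqrt(710)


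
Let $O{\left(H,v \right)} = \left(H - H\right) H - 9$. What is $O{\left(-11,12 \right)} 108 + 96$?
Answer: $-876$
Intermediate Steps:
$O{\left(H,v \right)} = -9$ ($O{\left(H,v \right)} = 0 H - 9 = 0 - 9 = -9$)
$O{\left(-11,12 \right)} 108 + 96 = \left(-9\right) 108 + 96 = -972 + 96 = -876$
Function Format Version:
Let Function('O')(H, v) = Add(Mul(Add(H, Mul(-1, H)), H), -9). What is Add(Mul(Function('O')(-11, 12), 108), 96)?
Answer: -876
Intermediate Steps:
Function('O')(H, v) = -9 (Function('O')(H, v) = Add(Mul(0, H), -9) = Add(0, -9) = -9)
Add(Mul(Function('O')(-11, 12), 108), 96) = Add(Mul(-9, 108), 96) = Add(-972, 96) = -876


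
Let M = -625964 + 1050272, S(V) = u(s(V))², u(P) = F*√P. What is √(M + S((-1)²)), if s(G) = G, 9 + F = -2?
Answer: √424429 ≈ 651.48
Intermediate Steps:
F = -11 (F = -9 - 2 = -11)
u(P) = -11*√P
S(V) = 121*V (S(V) = (-11*√V)² = 121*V)
M = 424308
√(M + S((-1)²)) = √(424308 + 121*(-1)²) = √(424308 + 121*1) = √(424308 + 121) = √424429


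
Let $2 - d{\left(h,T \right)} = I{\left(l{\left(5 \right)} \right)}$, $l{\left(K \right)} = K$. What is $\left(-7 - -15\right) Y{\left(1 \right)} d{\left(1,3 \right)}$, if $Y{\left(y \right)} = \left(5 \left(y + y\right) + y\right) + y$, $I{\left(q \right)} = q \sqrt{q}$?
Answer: $192 - 480 \sqrt{5} \approx -881.31$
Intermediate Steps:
$I{\left(q \right)} = q^{\frac{3}{2}}$
$d{\left(h,T \right)} = 2 - 5 \sqrt{5}$ ($d{\left(h,T \right)} = 2 - 5^{\frac{3}{2}} = 2 - 5 \sqrt{5}$)
$Y{\left(y \right)} = 12 y$ ($Y{\left(y \right)} = \left(5 \cdot 2 y + y\right) + y = \left(10 y + y\right) + y = 11 y + y = 12 y$)
$\left(-7 - -15\right) Y{\left(1 \right)} d{\left(1,3 \right)} = \left(-7 - -15\right) 12 \cdot 1 \left(2 - 5 \sqrt{5}\right) = \left(-7 + 15\right) 12 \left(2 - 5 \sqrt{5}\right) = 8 \cdot 12 \left(2 - 5 \sqrt{5}\right) = 96 \left(2 - 5 \sqrt{5}\right) = 192 - 480 \sqrt{5}$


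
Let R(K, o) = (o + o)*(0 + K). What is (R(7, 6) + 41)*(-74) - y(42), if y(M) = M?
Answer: -9292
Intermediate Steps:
R(K, o) = 2*K*o (R(K, o) = (2*o)*K = 2*K*o)
(R(7, 6) + 41)*(-74) - y(42) = (2*7*6 + 41)*(-74) - 1*42 = (84 + 41)*(-74) - 42 = 125*(-74) - 42 = -9250 - 42 = -9292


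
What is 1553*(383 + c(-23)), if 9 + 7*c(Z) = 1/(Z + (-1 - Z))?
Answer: 4148063/7 ≈ 5.9258e+5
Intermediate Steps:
c(Z) = -10/7 (c(Z) = -9/7 + 1/(7*(Z + (-1 - Z))) = -9/7 + (⅐)/(-1) = -9/7 + (⅐)*(-1) = -9/7 - ⅐ = -10/7)
1553*(383 + c(-23)) = 1553*(383 - 10/7) = 1553*(2671/7) = 4148063/7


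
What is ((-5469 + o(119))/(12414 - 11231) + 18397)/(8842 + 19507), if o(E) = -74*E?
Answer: 21749376/33536867 ≈ 0.64852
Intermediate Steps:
((-5469 + o(119))/(12414 - 11231) + 18397)/(8842 + 19507) = ((-5469 - 74*119)/(12414 - 11231) + 18397)/(8842 + 19507) = ((-5469 - 8806)/1183 + 18397)/28349 = (-14275*1/1183 + 18397)*(1/28349) = (-14275/1183 + 18397)*(1/28349) = (21749376/1183)*(1/28349) = 21749376/33536867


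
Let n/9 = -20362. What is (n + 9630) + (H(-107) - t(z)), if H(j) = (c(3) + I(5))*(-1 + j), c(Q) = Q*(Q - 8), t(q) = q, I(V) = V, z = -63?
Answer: -172485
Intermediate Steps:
n = -183258 (n = 9*(-20362) = -183258)
c(Q) = Q*(-8 + Q)
H(j) = 10 - 10*j (H(j) = (3*(-8 + 3) + 5)*(-1 + j) = (3*(-5) + 5)*(-1 + j) = (-15 + 5)*(-1 + j) = -10*(-1 + j) = 10 - 10*j)
(n + 9630) + (H(-107) - t(z)) = (-183258 + 9630) + ((10 - 10*(-107)) - 1*(-63)) = -173628 + ((10 + 1070) + 63) = -173628 + (1080 + 63) = -173628 + 1143 = -172485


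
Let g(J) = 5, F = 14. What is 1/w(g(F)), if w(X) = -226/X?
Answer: -5/226 ≈ -0.022124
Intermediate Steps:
1/w(g(F)) = 1/(-226/5) = -5/226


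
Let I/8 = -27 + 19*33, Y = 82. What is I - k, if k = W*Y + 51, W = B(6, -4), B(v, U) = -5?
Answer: 5159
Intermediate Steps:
W = -5
k = -359 (k = -5*82 + 51 = -410 + 51 = -359)
I = 4800 (I = 8*(-27 + 19*33) = 8*(-27 + 627) = 8*600 = 4800)
I - k = 4800 - 1*(-359) = 4800 + 359 = 5159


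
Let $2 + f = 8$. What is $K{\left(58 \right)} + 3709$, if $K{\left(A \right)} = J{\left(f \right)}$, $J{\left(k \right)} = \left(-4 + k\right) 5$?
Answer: $3719$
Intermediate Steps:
$f = 6$ ($f = -2 + 8 = 6$)
$J{\left(k \right)} = -20 + 5 k$
$K{\left(A \right)} = 10$ ($K{\left(A \right)} = -20 + 5 \cdot 6 = -20 + 30 = 10$)
$K{\left(58 \right)} + 3709 = 10 + 3709 = 3719$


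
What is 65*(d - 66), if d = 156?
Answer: 5850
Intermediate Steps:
65*(d - 66) = 65*(156 - 66) = 65*90 = 5850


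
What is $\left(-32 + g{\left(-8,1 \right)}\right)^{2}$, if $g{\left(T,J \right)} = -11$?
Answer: $1849$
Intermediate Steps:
$\left(-32 + g{\left(-8,1 \right)}\right)^{2} = \left(-32 - 11\right)^{2} = \left(-43\right)^{2} = 1849$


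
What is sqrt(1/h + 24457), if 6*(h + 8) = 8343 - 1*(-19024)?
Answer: sqrt(18252938214691)/27319 ≈ 156.39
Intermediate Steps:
h = 27319/6 (h = -8 + (8343 - 1*(-19024))/6 = -8 + (8343 + 19024)/6 = -8 + (1/6)*27367 = -8 + 27367/6 = 27319/6 ≈ 4553.2)
sqrt(1/h + 24457) = sqrt(1/(27319/6) + 24457) = sqrt(6/27319 + 24457) = sqrt(668140789/27319) = sqrt(18252938214691)/27319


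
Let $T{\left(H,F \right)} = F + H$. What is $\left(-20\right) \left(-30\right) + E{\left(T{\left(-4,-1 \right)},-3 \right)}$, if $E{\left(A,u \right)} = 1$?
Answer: $601$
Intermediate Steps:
$\left(-20\right) \left(-30\right) + E{\left(T{\left(-4,-1 \right)},-3 \right)} = \left(-20\right) \left(-30\right) + 1 = 600 + 1 = 601$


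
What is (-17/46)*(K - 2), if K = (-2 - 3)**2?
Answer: -17/2 ≈ -8.5000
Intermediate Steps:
K = 25 (K = (-5)**2 = 25)
(-17/46)*(K - 2) = (-17/46)*(25 - 2) = -17*1/46*23 = -17/46*23 = -17/2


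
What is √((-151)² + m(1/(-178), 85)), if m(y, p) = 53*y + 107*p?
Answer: √1010583430/178 ≈ 178.59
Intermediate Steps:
√((-151)² + m(1/(-178), 85)) = √((-151)² + (53/(-178) + 107*85)) = √(22801 + (53*(-1/178) + 9095)) = √(22801 + (-53/178 + 9095)) = √(22801 + 1618857/178) = √(5677435/178) = √1010583430/178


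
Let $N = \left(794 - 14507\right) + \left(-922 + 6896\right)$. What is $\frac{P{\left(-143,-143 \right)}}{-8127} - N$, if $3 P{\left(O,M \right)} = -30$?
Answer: $\frac{62894863}{8127} \approx 7739.0$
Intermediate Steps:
$P{\left(O,M \right)} = -10$ ($P{\left(O,M \right)} = \frac{1}{3} \left(-30\right) = -10$)
$N = -7739$ ($N = -13713 + 5974 = -7739$)
$\frac{P{\left(-143,-143 \right)}}{-8127} - N = - \frac{10}{-8127} - -7739 = \left(-10\right) \left(- \frac{1}{8127}\right) + 7739 = \frac{10}{8127} + 7739 = \frac{62894863}{8127}$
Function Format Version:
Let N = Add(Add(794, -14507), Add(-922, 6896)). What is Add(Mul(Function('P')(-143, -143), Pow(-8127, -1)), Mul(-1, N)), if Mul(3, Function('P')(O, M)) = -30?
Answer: Rational(62894863, 8127) ≈ 7739.0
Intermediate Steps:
Function('P')(O, M) = -10 (Function('P')(O, M) = Mul(Rational(1, 3), -30) = -10)
N = -7739 (N = Add(-13713, 5974) = -7739)
Add(Mul(Function('P')(-143, -143), Pow(-8127, -1)), Mul(-1, N)) = Add(Mul(-10, Pow(-8127, -1)), Mul(-1, -7739)) = Add(Mul(-10, Rational(-1, 8127)), 7739) = Add(Rational(10, 8127), 7739) = Rational(62894863, 8127)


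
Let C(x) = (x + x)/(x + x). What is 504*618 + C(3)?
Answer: 311473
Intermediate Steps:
C(x) = 1 (C(x) = (2*x)/((2*x)) = (2*x)*(1/(2*x)) = 1)
504*618 + C(3) = 504*618 + 1 = 311472 + 1 = 311473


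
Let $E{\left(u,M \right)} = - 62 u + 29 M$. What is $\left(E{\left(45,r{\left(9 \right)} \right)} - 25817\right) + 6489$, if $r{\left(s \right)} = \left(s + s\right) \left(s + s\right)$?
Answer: $-12722$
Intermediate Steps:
$r{\left(s \right)} = 4 s^{2}$ ($r{\left(s \right)} = 2 s 2 s = 4 s^{2}$)
$\left(E{\left(45,r{\left(9 \right)} \right)} - 25817\right) + 6489 = \left(\left(\left(-62\right) 45 + 29 \cdot 4 \cdot 9^{2}\right) - 25817\right) + 6489 = \left(\left(-2790 + 29 \cdot 4 \cdot 81\right) - 25817\right) + 6489 = \left(\left(-2790 + 29 \cdot 324\right) - 25817\right) + 6489 = \left(\left(-2790 + 9396\right) - 25817\right) + 6489 = \left(6606 - 25817\right) + 6489 = -19211 + 6489 = -12722$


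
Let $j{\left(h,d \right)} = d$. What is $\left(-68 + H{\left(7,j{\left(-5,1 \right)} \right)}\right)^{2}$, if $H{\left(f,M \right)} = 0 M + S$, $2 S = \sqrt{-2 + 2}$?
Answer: $4624$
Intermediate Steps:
$S = 0$ ($S = \frac{\sqrt{-2 + 2}}{2} = \frac{\sqrt{0}}{2} = \frac{1}{2} \cdot 0 = 0$)
$H{\left(f,M \right)} = 0$ ($H{\left(f,M \right)} = 0 M + 0 = 0 + 0 = 0$)
$\left(-68 + H{\left(7,j{\left(-5,1 \right)} \right)}\right)^{2} = \left(-68 + 0\right)^{2} = \left(-68\right)^{2} = 4624$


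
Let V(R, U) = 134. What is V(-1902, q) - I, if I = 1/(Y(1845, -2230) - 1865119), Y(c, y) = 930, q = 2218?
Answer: 249801327/1864189 ≈ 134.00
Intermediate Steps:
I = -1/1864189 (I = 1/(930 - 1865119) = 1/(-1864189) = -1/1864189 ≈ -5.3643e-7)
V(-1902, q) - I = 134 - 1*(-1/1864189) = 134 + 1/1864189 = 249801327/1864189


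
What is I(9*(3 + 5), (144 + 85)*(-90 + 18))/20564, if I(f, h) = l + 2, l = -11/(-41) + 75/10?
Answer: 801/1686248 ≈ 0.00047502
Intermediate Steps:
l = 637/82 (l = -11*(-1/41) + 75*(1/10) = 11/41 + 15/2 = 637/82 ≈ 7.7683)
I(f, h) = 801/82 (I(f, h) = 637/82 + 2 = 801/82)
I(9*(3 + 5), (144 + 85)*(-90 + 18))/20564 = (801/82)/20564 = (801/82)*(1/20564) = 801/1686248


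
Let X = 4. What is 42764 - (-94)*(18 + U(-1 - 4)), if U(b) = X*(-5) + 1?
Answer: 42670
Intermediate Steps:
U(b) = -19 (U(b) = 4*(-5) + 1 = -20 + 1 = -19)
42764 - (-94)*(18 + U(-1 - 4)) = 42764 - (-94)*(18 - 19) = 42764 - (-94)*(-1) = 42764 - 1*94 = 42764 - 94 = 42670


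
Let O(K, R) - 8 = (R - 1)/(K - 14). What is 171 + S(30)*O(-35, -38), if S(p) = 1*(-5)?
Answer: 6224/49 ≈ 127.02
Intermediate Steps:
S(p) = -5
O(K, R) = 8 + (-1 + R)/(-14 + K) (O(K, R) = 8 + (R - 1)/(K - 14) = 8 + (-1 + R)/(-14 + K))
171 + S(30)*O(-35, -38) = 171 - 5*(-113 - 38 + 8*(-35))/(-14 - 35) = 171 - 5*(-113 - 38 - 280)/(-49) = 171 - (-5)*(-431)/49 = 171 - 5*431/49 = 171 - 2155/49 = 6224/49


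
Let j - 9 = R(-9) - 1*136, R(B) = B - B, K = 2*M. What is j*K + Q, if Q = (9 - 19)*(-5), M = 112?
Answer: -28398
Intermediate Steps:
K = 224 (K = 2*112 = 224)
R(B) = 0
Q = 50 (Q = -10*(-5) = 50)
j = -127 (j = 9 + (0 - 1*136) = 9 + (0 - 136) = 9 - 136 = -127)
j*K + Q = -127*224 + 50 = -28448 + 50 = -28398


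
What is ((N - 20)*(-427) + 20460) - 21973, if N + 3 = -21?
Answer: 17275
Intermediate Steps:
N = -24 (N = -3 - 21 = -24)
((N - 20)*(-427) + 20460) - 21973 = ((-24 - 20)*(-427) + 20460) - 21973 = (-44*(-427) + 20460) - 21973 = (18788 + 20460) - 21973 = 39248 - 21973 = 17275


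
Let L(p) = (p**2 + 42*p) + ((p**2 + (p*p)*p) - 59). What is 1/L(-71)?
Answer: -1/350870 ≈ -2.8501e-6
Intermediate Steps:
L(p) = -59 + p**3 + 2*p**2 + 42*p (L(p) = (p**2 + 42*p) + ((p**2 + p**2*p) - 59) = (p**2 + 42*p) + ((p**2 + p**3) - 59) = (p**2 + 42*p) + (-59 + p**2 + p**3) = -59 + p**3 + 2*p**2 + 42*p)
1/L(-71) = 1/(-59 + (-71)**3 + 2*(-71)**2 + 42*(-71)) = 1/(-59 - 357911 + 2*5041 - 2982) = 1/(-59 - 357911 + 10082 - 2982) = 1/(-350870) = -1/350870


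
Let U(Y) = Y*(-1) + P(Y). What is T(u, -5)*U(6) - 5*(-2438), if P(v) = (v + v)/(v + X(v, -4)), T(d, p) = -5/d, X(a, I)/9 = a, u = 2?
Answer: 24409/2 ≈ 12205.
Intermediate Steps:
X(a, I) = 9*a
P(v) = 1/5 (P(v) = (v + v)/(v + 9*v) = (2*v)/((10*v)) = (2*v)*(1/(10*v)) = 1/5)
U(Y) = 1/5 - Y (U(Y) = Y*(-1) + 1/5 = -Y + 1/5 = 1/5 - Y)
T(u, -5)*U(6) - 5*(-2438) = (-5/2)*(1/5 - 1*6) - 5*(-2438) = (-5*1/2)*(1/5 - 6) + 12190 = -5/2*(-29/5) + 12190 = 29/2 + 12190 = 24409/2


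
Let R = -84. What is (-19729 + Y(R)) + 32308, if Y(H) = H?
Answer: 12495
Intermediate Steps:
(-19729 + Y(R)) + 32308 = (-19729 - 84) + 32308 = -19813 + 32308 = 12495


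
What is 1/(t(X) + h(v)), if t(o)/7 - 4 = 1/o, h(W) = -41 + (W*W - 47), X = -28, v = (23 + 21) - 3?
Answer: 4/6483 ≈ 0.00061700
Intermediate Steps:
v = 41 (v = 44 - 3 = 41)
h(W) = -88 + W² (h(W) = -41 + (W² - 47) = -41 + (-47 + W²) = -88 + W²)
t(o) = 28 + 7/o
1/(t(X) + h(v)) = 1/((28 + 7/(-28)) + (-88 + 41²)) = 1/((28 + 7*(-1/28)) + (-88 + 1681)) = 1/((28 - ¼) + 1593) = 1/(111/4 + 1593) = 1/(6483/4) = 4/6483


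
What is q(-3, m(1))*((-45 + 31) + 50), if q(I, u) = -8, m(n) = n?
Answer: -288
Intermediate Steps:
q(-3, m(1))*((-45 + 31) + 50) = -8*((-45 + 31) + 50) = -8*(-14 + 50) = -8*36 = -288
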